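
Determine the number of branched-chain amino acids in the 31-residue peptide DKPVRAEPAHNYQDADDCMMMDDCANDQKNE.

1

The BCAAs are Val, Leu, and Ile — aliphatic side chains with a branch point.
Matching residues: V4.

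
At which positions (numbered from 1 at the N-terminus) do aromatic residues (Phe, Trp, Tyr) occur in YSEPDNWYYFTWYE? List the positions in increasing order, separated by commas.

1, 7, 8, 9, 10, 12, 13

Matching residues: Y1, W7, Y8, Y9, F10, W12, Y13.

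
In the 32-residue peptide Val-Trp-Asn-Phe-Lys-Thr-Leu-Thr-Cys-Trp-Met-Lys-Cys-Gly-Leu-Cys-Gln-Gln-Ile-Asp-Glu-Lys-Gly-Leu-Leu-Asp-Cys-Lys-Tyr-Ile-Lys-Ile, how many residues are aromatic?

4

Phenylalanine (F), tryptophan (W), and tyrosine (Y) have aromatic ring side chains.
Matching residues: Trp2, Phe4, Trp10, Tyr29.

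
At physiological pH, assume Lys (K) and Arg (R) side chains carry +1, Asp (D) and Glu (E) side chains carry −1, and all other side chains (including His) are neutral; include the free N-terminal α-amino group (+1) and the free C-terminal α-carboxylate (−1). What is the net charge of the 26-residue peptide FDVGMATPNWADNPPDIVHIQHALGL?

Positive (K, R): none → +0.
Negative (D, E): D2, D12, D16 → −3.
The N-terminus (+1) and C-terminus (−1) cancel.
Net charge = (+0) + (−3) = −3.

-3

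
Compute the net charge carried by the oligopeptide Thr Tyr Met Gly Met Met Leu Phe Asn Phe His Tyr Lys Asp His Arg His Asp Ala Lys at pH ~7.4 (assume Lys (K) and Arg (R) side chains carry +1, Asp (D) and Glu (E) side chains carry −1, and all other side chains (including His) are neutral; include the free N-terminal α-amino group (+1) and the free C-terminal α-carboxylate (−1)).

Positive (K, R): Lys13, Arg16, Lys20 → +3.
Negative (D, E): Asp14, Asp18 → −2.
The N-terminus (+1) and C-terminus (−1) cancel.
Net charge = (+3) + (−2) = +1.

+1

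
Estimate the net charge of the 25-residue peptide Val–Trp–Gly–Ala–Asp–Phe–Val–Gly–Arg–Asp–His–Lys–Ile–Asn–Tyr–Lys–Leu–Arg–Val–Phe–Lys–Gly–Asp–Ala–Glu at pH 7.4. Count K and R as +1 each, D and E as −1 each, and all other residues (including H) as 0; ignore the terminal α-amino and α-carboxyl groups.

Positive (K, R): Arg9, Lys12, Lys16, Arg18, Lys21 → +5.
Negative (D, E): Asp5, Asp10, Asp23, Glu25 → −4.
Net charge = (+5) + (−4) = +1.

+1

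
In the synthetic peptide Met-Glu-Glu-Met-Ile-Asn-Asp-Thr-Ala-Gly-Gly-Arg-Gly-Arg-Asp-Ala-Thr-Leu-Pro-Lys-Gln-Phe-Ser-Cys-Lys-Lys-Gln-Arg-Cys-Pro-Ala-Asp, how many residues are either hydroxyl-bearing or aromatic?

Hydroxyl-bearing: S, T, Y. Aromatic: F, W, Y.
Hydroxyl-bearing residues here: Thr8, Thr17, Ser23 (3).
Aromatic residues here: Phe22 (1).
(Y belongs to both groups, but none appear in this sequence.) Total = 3 + 1 = 4.

4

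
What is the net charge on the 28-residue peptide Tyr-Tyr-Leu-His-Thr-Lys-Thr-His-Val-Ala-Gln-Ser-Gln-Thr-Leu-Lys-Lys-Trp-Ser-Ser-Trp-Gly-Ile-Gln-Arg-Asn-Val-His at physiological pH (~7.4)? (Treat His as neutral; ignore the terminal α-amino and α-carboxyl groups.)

+4

Near pH 7.4, K and R contribute +1 each, D and E contribute −1 each, and every other side chain (His included, as stated) is uncharged.
Positive (K, R): Lys6, Lys16, Lys17, Arg25 → +4.
Negative (D, E): none → −0.
Net charge = (+4) + (−0) = +4.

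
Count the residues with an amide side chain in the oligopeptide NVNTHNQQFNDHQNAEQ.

Asparagine (N) and glutamine (Q) have uncharged amide side chains.
Matching residues: N1, N3, N6, Q7, Q8, N10, Q13, N14, Q17.

9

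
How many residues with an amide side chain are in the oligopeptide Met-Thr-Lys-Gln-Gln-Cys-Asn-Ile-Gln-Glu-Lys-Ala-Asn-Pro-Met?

5

Only N (asparagine) and Q (glutamine) carry a side-chain carboxamide.
Matching residues: Gln4, Gln5, Asn7, Gln9, Asn13.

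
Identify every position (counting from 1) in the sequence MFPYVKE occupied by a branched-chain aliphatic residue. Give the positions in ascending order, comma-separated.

V, L, and I make up the branched-chain aliphatic group.
Matching residues: V5.

5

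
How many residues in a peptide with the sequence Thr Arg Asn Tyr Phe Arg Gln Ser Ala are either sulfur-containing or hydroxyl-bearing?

Sulfur-containing: C, M. Hydroxyl-bearing: S, T, Y.
Sulfur-containing residues here: none (0).
Hydroxyl-bearing residues here: Thr1, Tyr4, Ser8 (3).
The two groups share no amino acid, so total = 0 + 3 = 3.

3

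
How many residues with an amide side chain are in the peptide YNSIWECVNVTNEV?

Only N (asparagine) and Q (glutamine) carry a side-chain carboxamide.
Matching residues: N2, N9, N12.

3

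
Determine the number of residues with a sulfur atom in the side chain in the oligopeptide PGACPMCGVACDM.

5

The sulfur-bearing residues are cysteine (–SH) and methionine (–S–CH₃).
Matching residues: C4, M6, C7, C11, M13.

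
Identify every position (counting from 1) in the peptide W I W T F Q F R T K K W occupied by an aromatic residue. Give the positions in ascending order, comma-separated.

Matching residues: W1, W3, F5, F7, W12.

1, 3, 5, 7, 12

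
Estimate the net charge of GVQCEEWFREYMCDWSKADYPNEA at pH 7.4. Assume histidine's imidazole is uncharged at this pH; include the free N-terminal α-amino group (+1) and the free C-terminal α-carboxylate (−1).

At pH ~7.4 the Lys and Arg side chains are protonated (+1), the Asp and Glu side chains are deprotonated (−1), and with His taken as neutral all other side chains carry no charge.
Positive (K, R): R9, K17 → +2.
Negative (D, E): E5, E6, E10, D14, D19, E23 → −6.
The N-terminus (+1) and C-terminus (−1) cancel.
Net charge = (+2) + (−6) = −4.

-4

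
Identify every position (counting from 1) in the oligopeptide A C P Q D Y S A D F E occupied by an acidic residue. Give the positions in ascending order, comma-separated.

The acidic residues are Asp (D) and Glu (E), whose side chains end in a carboxylate group.
Matching residues: D5, D9, E11.

5, 9, 11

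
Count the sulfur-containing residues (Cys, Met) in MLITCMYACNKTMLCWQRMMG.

Matching residues: M1, C5, M6, C9, M13, C15, M19, M20.

8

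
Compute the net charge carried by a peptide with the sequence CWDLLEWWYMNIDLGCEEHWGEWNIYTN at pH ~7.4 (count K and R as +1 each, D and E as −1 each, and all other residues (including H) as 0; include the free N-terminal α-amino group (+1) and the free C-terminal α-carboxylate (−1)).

-6

Positive (K, R): none → +0.
Negative (D, E): D3, E6, D13, E17, E18, E22 → −6.
The N-terminus (+1) and C-terminus (−1) cancel.
Net charge = (+0) + (−6) = −6.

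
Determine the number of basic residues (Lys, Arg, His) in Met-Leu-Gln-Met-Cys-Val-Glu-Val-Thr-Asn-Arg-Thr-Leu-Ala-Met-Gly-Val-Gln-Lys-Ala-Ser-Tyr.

2

Matching residues: Arg11, Lys19.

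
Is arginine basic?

The basic amino acids are Lys (K), Arg (R), and His (H).
Arginine is in this group.

Yes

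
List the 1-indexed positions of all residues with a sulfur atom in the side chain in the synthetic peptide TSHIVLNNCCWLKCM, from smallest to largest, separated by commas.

9, 10, 14, 15

Only Cys (C) and Met (M) have a sulfur atom in the side chain.
Matching residues: C9, C10, C14, M15.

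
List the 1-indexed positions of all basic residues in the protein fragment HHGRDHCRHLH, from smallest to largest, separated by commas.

1, 2, 4, 6, 8, 9, 11

Lysine (K), arginine (R), and histidine (H) have basic, nitrogen-containing side chains.
Matching residues: H1, H2, R4, H6, R8, H9, H11.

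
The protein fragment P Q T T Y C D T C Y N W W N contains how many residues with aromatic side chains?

4

Phenylalanine (F), tryptophan (W), and tyrosine (Y) have aromatic ring side chains.
Matching residues: Y5, Y10, W12, W13.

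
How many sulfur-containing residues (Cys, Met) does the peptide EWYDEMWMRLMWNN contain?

Matching residues: M6, M8, M11.

3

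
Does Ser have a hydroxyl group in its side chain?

Serine (S), threonine (T), and tyrosine (Y) each carry a hydroxyl group on the side chain.
Serine is in this group.

Yes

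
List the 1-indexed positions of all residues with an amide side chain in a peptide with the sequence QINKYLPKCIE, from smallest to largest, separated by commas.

The amide-side-chain residues are Asn (N) and Gln (Q).
Matching residues: Q1, N3.

1, 3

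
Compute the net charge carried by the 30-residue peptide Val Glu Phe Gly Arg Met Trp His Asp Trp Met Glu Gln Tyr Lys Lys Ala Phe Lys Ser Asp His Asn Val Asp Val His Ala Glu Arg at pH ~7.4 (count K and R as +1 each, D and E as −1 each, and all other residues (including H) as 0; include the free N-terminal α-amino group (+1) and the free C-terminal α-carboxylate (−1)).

-1

Positive (K, R): Arg5, Lys15, Lys16, Lys19, Arg30 → +5.
Negative (D, E): Glu2, Asp9, Glu12, Asp21, Asp25, Glu29 → −6.
The N-terminus (+1) and C-terminus (−1) cancel.
Net charge = (+5) + (−6) = −1.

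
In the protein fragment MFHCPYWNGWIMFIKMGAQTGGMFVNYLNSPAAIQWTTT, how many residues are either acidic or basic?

2

Acidic: D, E. Basic: H, K, R.
Acidic residues here: none (0).
Basic residues here: H3, K15 (2).
The two groups share no amino acid, so total = 0 + 2 = 2.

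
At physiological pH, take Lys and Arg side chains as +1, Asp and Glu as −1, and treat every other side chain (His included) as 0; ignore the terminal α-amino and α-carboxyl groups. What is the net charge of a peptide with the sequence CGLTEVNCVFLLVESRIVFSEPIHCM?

Positive (K, R): R16 → +1.
Negative (D, E): E5, E14, E21 → −3.
Net charge = (+1) + (−3) = −2.

-2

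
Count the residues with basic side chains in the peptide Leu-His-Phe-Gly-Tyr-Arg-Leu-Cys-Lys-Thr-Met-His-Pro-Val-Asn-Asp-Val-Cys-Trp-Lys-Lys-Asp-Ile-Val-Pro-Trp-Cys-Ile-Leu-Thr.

6

K, R, and H are the three residues with basic side chains (ε-amine, guanidinium, and imidazole respectively).
Matching residues: His2, Arg6, Lys9, His12, Lys20, Lys21.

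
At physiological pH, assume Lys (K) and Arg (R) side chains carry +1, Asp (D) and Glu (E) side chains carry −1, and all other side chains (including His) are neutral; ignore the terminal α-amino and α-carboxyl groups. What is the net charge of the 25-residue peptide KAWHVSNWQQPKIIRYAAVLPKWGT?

Positive (K, R): K1, K12, R15, K22 → +4.
Negative (D, E): none → −0.
Net charge = (+4) + (−0) = +4.

+4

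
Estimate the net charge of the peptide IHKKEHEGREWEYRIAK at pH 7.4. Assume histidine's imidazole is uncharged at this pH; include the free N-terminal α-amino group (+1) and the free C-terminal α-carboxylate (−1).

At pH ~7.4 the Lys and Arg side chains are protonated (+1), the Asp and Glu side chains are deprotonated (−1), and with His taken as neutral all other side chains carry no charge.
Positive (K, R): K3, K4, R9, R14, K17 → +5.
Negative (D, E): E5, E7, E10, E12 → −4.
The N-terminus (+1) and C-terminus (−1) cancel.
Net charge = (+5) + (−4) = +1.

+1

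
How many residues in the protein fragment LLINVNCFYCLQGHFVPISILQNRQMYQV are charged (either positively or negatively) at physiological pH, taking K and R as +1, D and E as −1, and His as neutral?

Charged side chains at pH ~7.4: K, R (positive); D, E (negative).
Matching residues: R24.

1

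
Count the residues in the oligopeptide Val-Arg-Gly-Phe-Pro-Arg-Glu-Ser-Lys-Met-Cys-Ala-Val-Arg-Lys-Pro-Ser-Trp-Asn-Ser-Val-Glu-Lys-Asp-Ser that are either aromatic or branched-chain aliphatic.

5

Aromatic: F, W, Y. Branched-chain aliphatic: I, L, V.
Aromatic residues here: Phe4, Trp18 (2).
Branched-chain aliphatic residues here: Val1, Val13, Val21 (3).
The two groups share no amino acid, so total = 2 + 3 = 5.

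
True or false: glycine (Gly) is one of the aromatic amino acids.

False

The aromatic amino acids are Phe (F, benzyl), Trp (W, indole), and Tyr (Y, phenol).
Glycine is not in this group.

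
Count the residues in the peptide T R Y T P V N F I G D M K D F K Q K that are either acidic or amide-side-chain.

Acidic: D, E. Amide-side-chain: N, Q.
Acidic residues here: D11, D14 (2).
Amide-side-chain residues here: N7, Q17 (2).
The two groups share no amino acid, so total = 2 + 2 = 4.

4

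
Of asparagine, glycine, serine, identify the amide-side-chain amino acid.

asparagine

The amide-side-chain residues are Asn (N) and Gln (Q).
Of the listed options, only asparagine belongs to this group.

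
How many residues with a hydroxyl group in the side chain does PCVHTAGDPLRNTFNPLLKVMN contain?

2

Serine (S), threonine (T), and tyrosine (Y) each carry a hydroxyl group on the side chain.
Matching residues: T5, T13.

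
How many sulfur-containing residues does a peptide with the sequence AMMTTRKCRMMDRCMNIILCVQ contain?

8

Cysteine (C, thiol) and methionine (M, thioether) are the two sulfur-containing amino acids.
Matching residues: M2, M3, C8, M10, M11, C14, M15, C20.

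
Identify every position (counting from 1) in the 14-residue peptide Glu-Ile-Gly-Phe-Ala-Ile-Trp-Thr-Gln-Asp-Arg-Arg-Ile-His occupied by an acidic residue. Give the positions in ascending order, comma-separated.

Aspartate (D) and glutamate (E) have carboxylic-acid side chains and are the acidic amino acids.
Matching residues: Glu1, Asp10.

1, 10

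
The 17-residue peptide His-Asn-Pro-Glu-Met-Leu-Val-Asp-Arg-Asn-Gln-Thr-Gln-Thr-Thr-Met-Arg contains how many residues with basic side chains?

3

The basic amino acids are Lys (K), Arg (R), and His (H).
Matching residues: His1, Arg9, Arg17.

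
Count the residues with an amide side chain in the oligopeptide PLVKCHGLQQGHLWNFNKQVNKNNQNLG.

10

Only N (asparagine) and Q (glutamine) carry a side-chain carboxamide.
Matching residues: Q9, Q10, N15, N17, Q19, N21, N23, N24, Q25, N26.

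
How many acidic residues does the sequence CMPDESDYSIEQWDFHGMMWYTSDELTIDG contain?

8

Only D (aspartate) and E (glutamate) carry a side-chain carboxylic acid.
Matching residues: D4, E5, D7, E11, D14, D24, E25, D29.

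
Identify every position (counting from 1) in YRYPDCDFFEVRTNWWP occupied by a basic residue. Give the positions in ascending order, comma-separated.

K, R, and H are the three residues with basic side chains (ε-amine, guanidinium, and imidazole respectively).
Matching residues: R2, R12.

2, 12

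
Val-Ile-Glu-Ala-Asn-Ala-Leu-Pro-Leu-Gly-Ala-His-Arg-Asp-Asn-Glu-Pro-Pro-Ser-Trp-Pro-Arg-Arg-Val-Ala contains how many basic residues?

The basic amino acids are Lys (K), Arg (R), and His (H).
Matching residues: His12, Arg13, Arg22, Arg23.

4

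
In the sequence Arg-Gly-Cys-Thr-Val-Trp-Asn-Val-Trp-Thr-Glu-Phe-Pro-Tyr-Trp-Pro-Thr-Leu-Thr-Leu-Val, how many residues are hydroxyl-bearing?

The –OH-bearing residues are Ser, Thr (aliphatic alcohols), and Tyr (phenol).
Matching residues: Thr4, Thr10, Tyr14, Thr17, Thr19.

5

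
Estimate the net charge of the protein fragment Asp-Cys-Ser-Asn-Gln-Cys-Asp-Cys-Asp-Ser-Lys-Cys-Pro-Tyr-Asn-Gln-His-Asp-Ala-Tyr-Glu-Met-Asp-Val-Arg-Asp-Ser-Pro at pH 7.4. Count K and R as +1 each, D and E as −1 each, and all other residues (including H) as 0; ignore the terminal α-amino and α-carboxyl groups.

Positive (K, R): Lys11, Arg25 → +2.
Negative (D, E): Asp1, Asp7, Asp9, Asp18, Glu21, Asp23, Asp26 → −7.
Net charge = (+2) + (−7) = −5.

-5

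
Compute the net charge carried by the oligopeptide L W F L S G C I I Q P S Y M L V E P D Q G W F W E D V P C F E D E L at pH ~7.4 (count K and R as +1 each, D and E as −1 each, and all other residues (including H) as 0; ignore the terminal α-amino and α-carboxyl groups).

-7

Positive (K, R): none → +0.
Negative (D, E): E17, D19, E25, D26, E31, D32, E33 → −7.
Net charge = (+0) + (−7) = −7.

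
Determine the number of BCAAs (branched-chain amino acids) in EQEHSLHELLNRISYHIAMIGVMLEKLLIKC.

11

Valine (V), leucine (L), and isoleucine (I) are the branched-chain amino acids.
Matching residues: L6, L9, L10, I13, I17, I20, V22, L24, L27, L28, I29.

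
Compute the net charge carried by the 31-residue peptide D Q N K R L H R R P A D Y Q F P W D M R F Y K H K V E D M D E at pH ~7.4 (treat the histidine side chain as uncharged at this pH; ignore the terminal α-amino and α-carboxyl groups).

0

The side chains ionized at physiological pH are Lys/Arg (+1) and Asp/Glu (−1); with His treated as neutral, nothing else contributes.
Positive (K, R): K4, R5, R8, R9, R20, K23, K25 → +7.
Negative (D, E): D1, D12, D18, E27, D28, D30, E31 → −7.
Net charge = (+7) + (−7) = 0.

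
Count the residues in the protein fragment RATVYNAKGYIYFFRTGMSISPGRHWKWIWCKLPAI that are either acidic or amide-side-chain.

Acidic: D, E. Amide-side-chain: N, Q.
Acidic residues here: none (0).
Amide-side-chain residues here: N6 (1).
The two groups share no amino acid, so total = 0 + 1 = 1.

1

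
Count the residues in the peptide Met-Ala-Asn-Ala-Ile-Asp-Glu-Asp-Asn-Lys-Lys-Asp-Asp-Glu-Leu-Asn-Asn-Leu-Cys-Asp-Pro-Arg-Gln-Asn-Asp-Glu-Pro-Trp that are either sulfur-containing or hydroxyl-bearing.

2

Sulfur-containing: C, M. Hydroxyl-bearing: S, T, Y.
Sulfur-containing residues here: Met1, Cys19 (2).
Hydroxyl-bearing residues here: none (0).
The two groups share no amino acid, so total = 2 + 0 = 2.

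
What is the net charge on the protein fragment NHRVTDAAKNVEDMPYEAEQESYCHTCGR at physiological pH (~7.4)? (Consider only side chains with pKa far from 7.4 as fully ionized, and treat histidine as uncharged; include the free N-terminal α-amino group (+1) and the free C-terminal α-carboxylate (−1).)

At pH ~7.4 the Lys and Arg side chains are protonated (+1), the Asp and Glu side chains are deprotonated (−1), and with His taken as neutral all other side chains carry no charge.
Positive (K, R): R3, K9, R29 → +3.
Negative (D, E): D6, E12, D13, E17, E19, E21 → −6.
The N-terminus (+1) and C-terminus (−1) cancel.
Net charge = (+3) + (−6) = −3.

-3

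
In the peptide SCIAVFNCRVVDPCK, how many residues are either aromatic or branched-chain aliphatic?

5

Aromatic: F, W, Y. Branched-chain aliphatic: I, L, V.
Aromatic residues here: F6 (1).
Branched-chain aliphatic residues here: I3, V5, V10, V11 (4).
The two groups share no amino acid, so total = 1 + 4 = 5.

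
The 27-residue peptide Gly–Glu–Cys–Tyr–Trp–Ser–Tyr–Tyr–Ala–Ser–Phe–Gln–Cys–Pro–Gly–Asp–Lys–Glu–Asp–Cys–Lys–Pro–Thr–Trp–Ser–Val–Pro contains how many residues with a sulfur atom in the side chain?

3

Only Cys (C) and Met (M) have a sulfur atom in the side chain.
Matching residues: Cys3, Cys13, Cys20.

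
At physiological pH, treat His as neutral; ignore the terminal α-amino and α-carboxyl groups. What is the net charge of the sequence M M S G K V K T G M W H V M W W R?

Near pH 7.4, K and R contribute +1 each, D and E contribute −1 each, and every other side chain (His included, as stated) is uncharged.
Positive (K, R): K5, K7, R17 → +3.
Negative (D, E): none → −0.
Net charge = (+3) + (−0) = +3.

+3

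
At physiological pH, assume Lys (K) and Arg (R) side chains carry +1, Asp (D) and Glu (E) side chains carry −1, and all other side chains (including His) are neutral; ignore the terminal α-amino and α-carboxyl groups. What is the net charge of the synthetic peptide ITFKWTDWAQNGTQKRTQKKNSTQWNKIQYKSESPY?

+5

Positive (K, R): K4, K15, R16, K19, K20, K27, K31 → +7.
Negative (D, E): D7, E33 → −2.
Net charge = (+7) + (−2) = +5.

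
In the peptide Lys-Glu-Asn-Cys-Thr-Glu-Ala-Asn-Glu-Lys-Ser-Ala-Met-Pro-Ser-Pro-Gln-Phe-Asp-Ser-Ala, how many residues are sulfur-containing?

Cysteine (C, thiol) and methionine (M, thioether) are the two sulfur-containing amino acids.
Matching residues: Cys4, Met13.

2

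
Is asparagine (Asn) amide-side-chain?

Only N (asparagine) and Q (glutamine) carry a side-chain carboxamide.
Asparagine is in this group.

Yes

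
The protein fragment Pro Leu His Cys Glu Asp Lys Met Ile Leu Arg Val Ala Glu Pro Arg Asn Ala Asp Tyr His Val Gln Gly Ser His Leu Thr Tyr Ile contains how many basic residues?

6

Lysine (K), arginine (R), and histidine (H) have basic, nitrogen-containing side chains.
Matching residues: His3, Lys7, Arg11, Arg16, His21, His26.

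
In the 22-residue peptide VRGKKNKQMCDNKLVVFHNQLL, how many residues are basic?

Lysine (K), arginine (R), and histidine (H) have basic, nitrogen-containing side chains.
Matching residues: R2, K4, K5, K7, K13, H18.

6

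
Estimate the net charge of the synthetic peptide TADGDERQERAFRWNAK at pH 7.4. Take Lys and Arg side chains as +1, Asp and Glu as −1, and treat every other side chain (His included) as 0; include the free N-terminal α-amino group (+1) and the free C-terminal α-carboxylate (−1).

Positive (K, R): R7, R10, R13, K17 → +4.
Negative (D, E): D3, D5, E6, E9 → −4.
The N-terminus (+1) and C-terminus (−1) cancel.
Net charge = (+4) + (−4) = 0.

0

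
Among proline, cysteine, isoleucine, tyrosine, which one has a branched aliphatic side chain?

The BCAAs are Val, Leu, and Ile — aliphatic side chains with a branch point.
Of the listed options, only isoleucine belongs to this group.

isoleucine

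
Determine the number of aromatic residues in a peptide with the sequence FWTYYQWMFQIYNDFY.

F, W, and Y each carry an aromatic ring on the side chain.
Matching residues: F1, W2, Y4, Y5, W7, F9, Y12, F15, Y16.

9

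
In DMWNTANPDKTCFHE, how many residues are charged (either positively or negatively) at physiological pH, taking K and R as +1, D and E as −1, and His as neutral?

Charged side chains at pH ~7.4: K, R (positive); D, E (negative).
Matching residues: D1, D9, K10, E15.

4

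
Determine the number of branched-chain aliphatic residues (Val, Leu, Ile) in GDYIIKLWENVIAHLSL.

Matching residues: I4, I5, L7, V11, I12, L15, L17.

7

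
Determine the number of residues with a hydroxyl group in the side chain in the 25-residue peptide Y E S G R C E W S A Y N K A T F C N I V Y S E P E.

7

S, T, and Y are the three residues with a side-chain hydroxyl.
Matching residues: Y1, S3, S9, Y11, T15, Y21, S22.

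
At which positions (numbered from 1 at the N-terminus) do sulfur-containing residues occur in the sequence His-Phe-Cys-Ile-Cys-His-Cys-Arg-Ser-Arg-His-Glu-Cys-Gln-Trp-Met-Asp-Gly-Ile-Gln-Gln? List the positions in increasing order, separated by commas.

3, 5, 7, 13, 16

Cysteine (C, thiol) and methionine (M, thioether) are the two sulfur-containing amino acids.
Matching residues: Cys3, Cys5, Cys7, Cys13, Met16.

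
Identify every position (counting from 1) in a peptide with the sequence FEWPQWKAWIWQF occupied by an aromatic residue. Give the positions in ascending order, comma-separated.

The aromatic amino acids are Phe (F, benzyl), Trp (W, indole), and Tyr (Y, phenol).
Matching residues: F1, W3, W6, W9, W11, F13.

1, 3, 6, 9, 11, 13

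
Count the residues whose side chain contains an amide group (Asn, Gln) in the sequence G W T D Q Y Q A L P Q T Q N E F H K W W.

5

Matching residues: Q5, Q7, Q11, Q13, N14.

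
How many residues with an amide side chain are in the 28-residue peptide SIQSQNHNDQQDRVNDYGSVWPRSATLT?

7

The amide-side-chain residues are Asn (N) and Gln (Q).
Matching residues: Q3, Q5, N6, N8, Q10, Q11, N15.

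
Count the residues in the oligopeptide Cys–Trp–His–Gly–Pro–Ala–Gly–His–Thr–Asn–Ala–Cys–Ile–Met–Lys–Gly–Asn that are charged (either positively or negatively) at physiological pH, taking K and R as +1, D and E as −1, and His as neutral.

1

Charged side chains at pH ~7.4: K, R (positive); D, E (negative).
Matching residues: Lys15.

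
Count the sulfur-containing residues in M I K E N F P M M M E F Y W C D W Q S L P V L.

5

Cysteine (C, thiol) and methionine (M, thioether) are the two sulfur-containing amino acids.
Matching residues: M1, M8, M9, M10, C15.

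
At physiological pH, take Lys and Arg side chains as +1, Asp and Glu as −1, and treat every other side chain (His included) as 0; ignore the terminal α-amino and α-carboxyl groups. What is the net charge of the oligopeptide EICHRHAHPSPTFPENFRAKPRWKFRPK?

+5

Positive (K, R): R5, R18, K20, R22, K24, R26, K28 → +7.
Negative (D, E): E1, E15 → −2.
Net charge = (+7) + (−2) = +5.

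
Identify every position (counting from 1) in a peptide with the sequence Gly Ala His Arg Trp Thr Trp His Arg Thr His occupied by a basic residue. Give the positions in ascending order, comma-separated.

3, 4, 8, 9, 11

K, R, and H are the three residues with basic side chains (ε-amine, guanidinium, and imidazole respectively).
Matching residues: His3, Arg4, His8, Arg9, His11.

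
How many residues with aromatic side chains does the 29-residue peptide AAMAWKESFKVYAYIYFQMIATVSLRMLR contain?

6

F, W, and Y each carry an aromatic ring on the side chain.
Matching residues: W5, F9, Y12, Y14, Y16, F17.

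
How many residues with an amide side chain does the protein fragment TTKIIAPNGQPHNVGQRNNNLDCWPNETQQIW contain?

10

Only N (asparagine) and Q (glutamine) carry a side-chain carboxamide.
Matching residues: N8, Q10, N13, Q16, N18, N19, N20, N26, Q29, Q30.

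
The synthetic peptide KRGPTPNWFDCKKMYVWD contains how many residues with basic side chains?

4

The basic amino acids are Lys (K), Arg (R), and His (H).
Matching residues: K1, R2, K12, K13.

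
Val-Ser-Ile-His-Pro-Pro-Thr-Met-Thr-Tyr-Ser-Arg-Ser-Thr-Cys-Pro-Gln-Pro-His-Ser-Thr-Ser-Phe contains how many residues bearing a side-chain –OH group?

10

S, T, and Y are the three residues with a side-chain hydroxyl.
Matching residues: Ser2, Thr7, Thr9, Tyr10, Ser11, Ser13, Thr14, Ser20, Thr21, Ser22.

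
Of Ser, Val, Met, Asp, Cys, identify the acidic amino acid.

Asp

The acidic residues are Asp (D) and Glu (E), whose side chains end in a carboxylate group.
Of the listed options, only Asp belongs to this group.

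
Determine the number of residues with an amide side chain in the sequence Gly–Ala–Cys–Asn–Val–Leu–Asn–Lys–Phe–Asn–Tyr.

3

Asparagine (N) and glutamine (Q) have uncharged amide side chains.
Matching residues: Asn4, Asn7, Asn10.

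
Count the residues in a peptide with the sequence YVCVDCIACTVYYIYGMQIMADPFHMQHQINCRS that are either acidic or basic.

Acidic: D, E. Basic: H, K, R.
Acidic residues here: D5, D22 (2).
Basic residues here: H25, H28, R33 (3).
The two groups share no amino acid, so total = 2 + 3 = 5.

5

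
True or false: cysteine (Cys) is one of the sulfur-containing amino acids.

True

Cysteine (C, thiol) and methionine (M, thioether) are the two sulfur-containing amino acids.
Cysteine is in this group.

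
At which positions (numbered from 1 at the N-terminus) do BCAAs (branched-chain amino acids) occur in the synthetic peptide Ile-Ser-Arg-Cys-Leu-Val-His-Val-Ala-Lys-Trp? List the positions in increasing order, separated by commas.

1, 5, 6, 8

V, L, and I make up the branched-chain aliphatic group.
Matching residues: Ile1, Leu5, Val6, Val8.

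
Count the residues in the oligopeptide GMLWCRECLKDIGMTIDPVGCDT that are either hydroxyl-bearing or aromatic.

Hydroxyl-bearing: S, T, Y. Aromatic: F, W, Y.
Hydroxyl-bearing residues here: T15, T23 (2).
Aromatic residues here: W4 (1).
(Y belongs to both groups, but none appear in this sequence.) Total = 2 + 1 = 3.

3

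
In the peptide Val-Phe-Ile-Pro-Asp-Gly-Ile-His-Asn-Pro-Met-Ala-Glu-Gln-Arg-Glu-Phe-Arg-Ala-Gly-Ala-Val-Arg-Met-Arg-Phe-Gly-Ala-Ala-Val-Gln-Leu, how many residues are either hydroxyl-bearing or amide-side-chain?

Hydroxyl-bearing: S, T, Y. Amide-side-chain: N, Q.
Hydroxyl-bearing residues here: none (0).
Amide-side-chain residues here: Asn9, Gln14, Gln31 (3).
The two groups share no amino acid, so total = 0 + 3 = 3.

3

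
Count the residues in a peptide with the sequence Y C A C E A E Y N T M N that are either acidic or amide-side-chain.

4

Acidic: D, E. Amide-side-chain: N, Q.
Acidic residues here: E5, E7 (2).
Amide-side-chain residues here: N9, N12 (2).
The two groups share no amino acid, so total = 2 + 2 = 4.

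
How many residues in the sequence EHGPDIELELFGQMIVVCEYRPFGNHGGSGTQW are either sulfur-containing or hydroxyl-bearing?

Sulfur-containing: C, M. Hydroxyl-bearing: S, T, Y.
Sulfur-containing residues here: M14, C18 (2).
Hydroxyl-bearing residues here: Y20, S29, T31 (3).
The two groups share no amino acid, so total = 2 + 3 = 5.

5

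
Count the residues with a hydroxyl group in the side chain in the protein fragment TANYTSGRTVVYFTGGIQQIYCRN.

The –OH-bearing residues are Ser, Thr (aliphatic alcohols), and Tyr (phenol).
Matching residues: T1, Y4, T5, S6, T9, Y12, T14, Y21.

8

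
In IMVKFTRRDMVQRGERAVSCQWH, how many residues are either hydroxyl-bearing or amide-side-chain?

Hydroxyl-bearing: S, T, Y. Amide-side-chain: N, Q.
Hydroxyl-bearing residues here: T6, S19 (2).
Amide-side-chain residues here: Q12, Q21 (2).
The two groups share no amino acid, so total = 2 + 2 = 4.

4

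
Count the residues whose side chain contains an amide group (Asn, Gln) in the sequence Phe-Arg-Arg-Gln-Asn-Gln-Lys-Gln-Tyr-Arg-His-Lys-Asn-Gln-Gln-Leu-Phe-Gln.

8

Matching residues: Gln4, Asn5, Gln6, Gln8, Asn13, Gln14, Gln15, Gln18.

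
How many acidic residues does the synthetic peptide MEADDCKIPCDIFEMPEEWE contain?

The acidic residues are Asp (D) and Glu (E), whose side chains end in a carboxylate group.
Matching residues: E2, D4, D5, D11, E14, E17, E18, E20.

8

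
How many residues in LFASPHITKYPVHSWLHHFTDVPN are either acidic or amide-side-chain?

Acidic: D, E. Amide-side-chain: N, Q.
Acidic residues here: D21 (1).
Amide-side-chain residues here: N24 (1).
The two groups share no amino acid, so total = 1 + 1 = 2.

2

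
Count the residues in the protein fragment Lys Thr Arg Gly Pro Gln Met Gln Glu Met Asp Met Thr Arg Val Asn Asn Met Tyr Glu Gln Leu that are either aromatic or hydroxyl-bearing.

Aromatic: F, W, Y. Hydroxyl-bearing: S, T, Y.
Aromatic residues here: Tyr19 (1).
Hydroxyl-bearing residues here: Thr2, Thr13, Tyr19 (3).
Y is in both groups, so the 1 Y residue must not be double-counted.
Total = 1 + 3 − 1 = 3.

3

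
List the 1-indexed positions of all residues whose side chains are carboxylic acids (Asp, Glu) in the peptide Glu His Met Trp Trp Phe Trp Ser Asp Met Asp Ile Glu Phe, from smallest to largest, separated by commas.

1, 9, 11, 13

Matching residues: Glu1, Asp9, Asp11, Glu13.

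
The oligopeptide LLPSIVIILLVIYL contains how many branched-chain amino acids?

The BCAAs are Val, Leu, and Ile — aliphatic side chains with a branch point.
Matching residues: L1, L2, I5, V6, I7, I8, L9, L10, V11, I12, L14.

11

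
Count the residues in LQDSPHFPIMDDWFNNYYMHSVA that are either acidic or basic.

Acidic: D, E. Basic: H, K, R.
Acidic residues here: D3, D11, D12 (3).
Basic residues here: H6, H20 (2).
The two groups share no amino acid, so total = 3 + 2 = 5.

5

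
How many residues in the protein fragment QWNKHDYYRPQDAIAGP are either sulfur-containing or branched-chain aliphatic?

Sulfur-containing: C, M. Branched-chain aliphatic: I, L, V.
Sulfur-containing residues here: none (0).
Branched-chain aliphatic residues here: I14 (1).
The two groups share no amino acid, so total = 0 + 1 = 1.

1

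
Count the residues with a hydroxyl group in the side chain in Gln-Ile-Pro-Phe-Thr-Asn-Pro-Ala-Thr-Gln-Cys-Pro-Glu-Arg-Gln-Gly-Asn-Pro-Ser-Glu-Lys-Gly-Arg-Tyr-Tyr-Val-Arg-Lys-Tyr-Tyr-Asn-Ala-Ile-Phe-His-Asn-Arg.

7

Serine (S), threonine (T), and tyrosine (Y) each carry a hydroxyl group on the side chain.
Matching residues: Thr5, Thr9, Ser19, Tyr24, Tyr25, Tyr29, Tyr30.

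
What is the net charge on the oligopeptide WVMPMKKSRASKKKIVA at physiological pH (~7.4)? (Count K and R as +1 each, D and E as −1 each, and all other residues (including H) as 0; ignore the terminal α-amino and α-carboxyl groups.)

+6

Positive (K, R): K6, K7, R9, K12, K13, K14 → +6.
Negative (D, E): none → −0.
Net charge = (+6) + (−0) = +6.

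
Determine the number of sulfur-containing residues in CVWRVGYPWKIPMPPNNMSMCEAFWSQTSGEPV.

Cysteine (C, thiol) and methionine (M, thioether) are the two sulfur-containing amino acids.
Matching residues: C1, M13, M18, M20, C21.

5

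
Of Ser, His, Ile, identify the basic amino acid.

His

K, R, and H are the three residues with basic side chains (ε-amine, guanidinium, and imidazole respectively).
Of the listed options, only His belongs to this group.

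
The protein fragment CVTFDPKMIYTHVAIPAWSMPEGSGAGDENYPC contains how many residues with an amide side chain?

Asparagine (N) and glutamine (Q) have uncharged amide side chains.
Matching residues: N30.

1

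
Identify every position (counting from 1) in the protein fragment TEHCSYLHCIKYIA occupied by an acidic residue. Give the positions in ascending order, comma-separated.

Only D (aspartate) and E (glutamate) carry a side-chain carboxylic acid.
Matching residues: E2.

2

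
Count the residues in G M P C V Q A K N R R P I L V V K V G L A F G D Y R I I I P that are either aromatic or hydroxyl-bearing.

2

Aromatic: F, W, Y. Hydroxyl-bearing: S, T, Y.
Aromatic residues here: F22, Y25 (2).
Hydroxyl-bearing residues here: Y25 (1).
Y is in both groups, so the 1 Y residue must not be double-counted.
Total = 2 + 1 − 1 = 2.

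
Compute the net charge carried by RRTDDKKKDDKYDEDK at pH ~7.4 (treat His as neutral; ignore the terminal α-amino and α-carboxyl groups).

0

At pH ~7.4 the Lys and Arg side chains are protonated (+1), the Asp and Glu side chains are deprotonated (−1), and with His taken as neutral all other side chains carry no charge.
Positive (K, R): R1, R2, K6, K7, K8, K11, K16 → +7.
Negative (D, E): D4, D5, D9, D10, D13, E14, D15 → −7.
Net charge = (+7) + (−7) = 0.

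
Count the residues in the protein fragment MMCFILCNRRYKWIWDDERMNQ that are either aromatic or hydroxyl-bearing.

Aromatic: F, W, Y. Hydroxyl-bearing: S, T, Y.
Aromatic residues here: F4, Y11, W13, W15 (4).
Hydroxyl-bearing residues here: Y11 (1).
Y is in both groups, so the 1 Y residue must not be double-counted.
Total = 4 + 1 − 1 = 4.

4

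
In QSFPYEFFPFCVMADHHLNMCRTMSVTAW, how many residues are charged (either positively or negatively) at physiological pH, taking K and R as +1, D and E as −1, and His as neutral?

3

Charged side chains at pH ~7.4: K, R (positive); D, E (negative).
Matching residues: E6, D15, R22.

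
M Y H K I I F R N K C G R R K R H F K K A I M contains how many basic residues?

Lysine (K), arginine (R), and histidine (H) have basic, nitrogen-containing side chains.
Matching residues: H3, K4, R8, K10, R13, R14, K15, R16, H17, K19, K20.

11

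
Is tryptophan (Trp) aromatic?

F, W, and Y each carry an aromatic ring on the side chain.
Tryptophan is in this group.

Yes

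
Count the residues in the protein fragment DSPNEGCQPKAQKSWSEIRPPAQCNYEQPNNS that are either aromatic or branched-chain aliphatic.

Aromatic: F, W, Y. Branched-chain aliphatic: I, L, V.
Aromatic residues here: W15, Y26 (2).
Branched-chain aliphatic residues here: I18 (1).
The two groups share no amino acid, so total = 2 + 1 = 3.

3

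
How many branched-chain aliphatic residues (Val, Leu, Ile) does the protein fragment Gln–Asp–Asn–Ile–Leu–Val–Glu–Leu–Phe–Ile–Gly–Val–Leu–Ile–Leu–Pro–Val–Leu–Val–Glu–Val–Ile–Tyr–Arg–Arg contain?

14

Matching residues: Ile4, Leu5, Val6, Leu8, Ile10, Val12, Leu13, Ile14, Leu15, Val17, Leu18, Val19, Val21, Ile22.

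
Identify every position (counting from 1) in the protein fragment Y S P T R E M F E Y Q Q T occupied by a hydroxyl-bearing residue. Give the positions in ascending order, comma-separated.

1, 2, 4, 10, 13

Serine (S), threonine (T), and tyrosine (Y) each carry a hydroxyl group on the side chain.
Matching residues: Y1, S2, T4, Y10, T13.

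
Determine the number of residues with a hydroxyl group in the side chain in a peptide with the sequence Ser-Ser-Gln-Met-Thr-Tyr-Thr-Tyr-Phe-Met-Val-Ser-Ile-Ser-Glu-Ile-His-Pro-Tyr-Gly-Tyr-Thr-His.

Serine (S), threonine (T), and tyrosine (Y) each carry a hydroxyl group on the side chain.
Matching residues: Ser1, Ser2, Thr5, Tyr6, Thr7, Tyr8, Ser12, Ser14, Tyr19, Tyr21, Thr22.

11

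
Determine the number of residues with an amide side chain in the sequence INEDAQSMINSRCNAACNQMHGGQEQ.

The amide-side-chain residues are Asn (N) and Gln (Q).
Matching residues: N2, Q6, N10, N14, N18, Q19, Q24, Q26.

8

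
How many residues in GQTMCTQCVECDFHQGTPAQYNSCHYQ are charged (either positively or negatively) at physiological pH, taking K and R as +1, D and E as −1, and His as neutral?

Charged side chains at pH ~7.4: K, R (positive); D, E (negative).
Matching residues: E10, D12.

2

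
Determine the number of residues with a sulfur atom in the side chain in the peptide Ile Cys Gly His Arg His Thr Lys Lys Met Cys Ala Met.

Only Cys (C) and Met (M) have a sulfur atom in the side chain.
Matching residues: Cys2, Met10, Cys11, Met13.

4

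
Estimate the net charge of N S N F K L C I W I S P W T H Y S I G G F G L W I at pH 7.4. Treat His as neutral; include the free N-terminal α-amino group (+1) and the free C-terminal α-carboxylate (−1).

+1

At pH ~7.4 the Lys and Arg side chains are protonated (+1), the Asp and Glu side chains are deprotonated (−1), and with His taken as neutral all other side chains carry no charge.
Positive (K, R): K5 → +1.
Negative (D, E): none → −0.
The N-terminus (+1) and C-terminus (−1) cancel.
Net charge = (+1) + (−0) = +1.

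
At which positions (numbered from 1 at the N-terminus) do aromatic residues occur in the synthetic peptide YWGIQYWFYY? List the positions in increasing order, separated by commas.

F, W, and Y each carry an aromatic ring on the side chain.
Matching residues: Y1, W2, Y6, W7, F8, Y9, Y10.

1, 2, 6, 7, 8, 9, 10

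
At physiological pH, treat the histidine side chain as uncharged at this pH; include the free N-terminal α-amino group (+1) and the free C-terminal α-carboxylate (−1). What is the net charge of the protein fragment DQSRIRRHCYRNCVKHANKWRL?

Near pH 7.4, K and R contribute +1 each, D and E contribute −1 each, and every other side chain (His included, as stated) is uncharged.
Positive (K, R): R4, R6, R7, R11, K15, K19, R21 → +7.
Negative (D, E): D1 → −1.
The N-terminus (+1) and C-terminus (−1) cancel.
Net charge = (+7) + (−1) = +6.

+6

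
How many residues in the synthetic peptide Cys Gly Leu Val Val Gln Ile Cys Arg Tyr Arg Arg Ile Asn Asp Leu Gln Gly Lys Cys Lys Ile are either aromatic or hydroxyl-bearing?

Aromatic: F, W, Y. Hydroxyl-bearing: S, T, Y.
Aromatic residues here: Tyr10 (1).
Hydroxyl-bearing residues here: Tyr10 (1).
Y is in both groups, so the 1 Y residue must not be double-counted.
Total = 1 + 1 − 1 = 1.

1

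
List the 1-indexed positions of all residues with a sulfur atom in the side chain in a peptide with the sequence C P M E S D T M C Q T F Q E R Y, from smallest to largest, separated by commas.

Only Cys (C) and Met (M) have a sulfur atom in the side chain.
Matching residues: C1, M3, M8, C9.

1, 3, 8, 9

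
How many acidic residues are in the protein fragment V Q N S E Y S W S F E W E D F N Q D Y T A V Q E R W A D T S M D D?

The acidic residues are Asp (D) and Glu (E), whose side chains end in a carboxylate group.
Matching residues: E5, E11, E13, D14, D18, E24, D28, D32, D33.

9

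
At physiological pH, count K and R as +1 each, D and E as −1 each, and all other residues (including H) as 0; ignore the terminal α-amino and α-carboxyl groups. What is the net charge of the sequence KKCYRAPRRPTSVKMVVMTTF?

+6

Positive (K, R): K1, K2, R5, R8, R9, K14 → +6.
Negative (D, E): none → −0.
Net charge = (+6) + (−0) = +6.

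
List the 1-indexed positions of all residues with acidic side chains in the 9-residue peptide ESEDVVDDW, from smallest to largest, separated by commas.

The acidic residues are Asp (D) and Glu (E), whose side chains end in a carboxylate group.
Matching residues: E1, E3, D4, D7, D8.

1, 3, 4, 7, 8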